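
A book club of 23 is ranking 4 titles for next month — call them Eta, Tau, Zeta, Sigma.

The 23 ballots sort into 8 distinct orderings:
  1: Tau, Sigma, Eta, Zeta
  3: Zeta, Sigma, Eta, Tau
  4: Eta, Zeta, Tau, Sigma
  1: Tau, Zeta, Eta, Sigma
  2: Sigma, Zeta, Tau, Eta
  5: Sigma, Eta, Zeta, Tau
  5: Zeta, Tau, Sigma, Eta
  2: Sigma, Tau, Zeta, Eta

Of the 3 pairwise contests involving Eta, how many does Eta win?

Eta against each rival (23 members):
Eta vs Tau: 3+4+5 = 12 for Eta, 11 for Tau — Eta by 12–11.
Eta vs Zeta: Zeta, 13–10.
Eta vs Sigma: Sigma, 18–5.
Eta beats Tau; loses to Zeta, Sigma — 1 pairwise win.

1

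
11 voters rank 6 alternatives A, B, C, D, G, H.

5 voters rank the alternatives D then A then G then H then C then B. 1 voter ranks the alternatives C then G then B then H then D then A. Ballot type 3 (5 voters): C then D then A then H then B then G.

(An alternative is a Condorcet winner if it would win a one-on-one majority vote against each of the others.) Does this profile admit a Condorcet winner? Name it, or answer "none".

C

Check each pair by majority over 11 ballots:
A vs B: 10 to 1, A.
A vs C: 5 to 6, C.
A vs D: A preferred on 0 ballots; D wins 11–0.
A vs G: 10 to 1, A.
A vs H: A is ranked higher on 5+5 = 10 ballots, H on 1. A wins 10–1.
B vs C: 0 to 11, C.
B vs D: 1 for B, 10 for D — D by 10–1.
B vs G: 5 for B, 6 for G — G by 6–5.
B vs H: 1 for B, 10 for H — H by 10–1.
C vs D: C preferred on 1+5 = 6 ballots; C wins 6–5.
C vs G: 1+5 = 6 for C, 5 for G — C by 6–5.
C vs H: C is ranked higher on 1+5 = 6 ballots, H on 5. C wins 6–5.
D vs G: D preferred on 5+5 = 10 ballots; D wins 10–1.
D vs H: 10 to 1, D.
G vs H: G is ranked higher on 5+1 = 6 ballots, H on 5. G wins 6–5.
C defeats every rival head-to-head and is the Condorcet winner.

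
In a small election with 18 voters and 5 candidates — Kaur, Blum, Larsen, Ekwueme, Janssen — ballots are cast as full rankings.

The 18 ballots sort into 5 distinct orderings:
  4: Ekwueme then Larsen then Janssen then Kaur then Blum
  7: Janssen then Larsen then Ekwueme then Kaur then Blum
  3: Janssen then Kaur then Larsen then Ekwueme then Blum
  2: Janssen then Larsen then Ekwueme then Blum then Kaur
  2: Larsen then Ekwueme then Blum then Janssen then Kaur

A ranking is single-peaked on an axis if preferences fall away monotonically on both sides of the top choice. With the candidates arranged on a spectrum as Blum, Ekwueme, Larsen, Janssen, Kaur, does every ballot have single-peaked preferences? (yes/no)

yes

Axis positions: Blum=1, Ekwueme=2, Larsen=3, Janssen=4, Kaur=5.
Type 1 (peak Ekwueme at position 2): ranking walks positions 2-3-4-5-1, expanding outward from the peak — single-peaked.
Type 2 (peak Janssen at position 4): ranking walks positions 4-3-2-5-1, expanding outward from the peak — single-peaked.
Type 3 (peak Janssen at position 4): ranking walks positions 4-5-3-2-1, expanding outward from the peak — single-peaked.
Type 4 (peak Janssen at position 4): ranking walks positions 4-3-2-1-5, expanding outward from the peak — single-peaked.
Type 5 (peak Larsen at position 3): ranking walks positions 3-2-1-4-5, expanding outward from the peak — single-peaked.
Every ranking is single-peaked on this axis.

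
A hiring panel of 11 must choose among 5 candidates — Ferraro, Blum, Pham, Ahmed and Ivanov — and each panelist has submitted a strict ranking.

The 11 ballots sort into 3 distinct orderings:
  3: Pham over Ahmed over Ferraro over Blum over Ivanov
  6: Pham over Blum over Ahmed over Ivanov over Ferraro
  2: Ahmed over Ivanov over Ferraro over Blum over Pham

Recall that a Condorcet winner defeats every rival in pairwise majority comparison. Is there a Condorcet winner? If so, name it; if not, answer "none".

Pham

Check each pair by majority over 11 ballots:
Ferraro vs Blum: Ferraro preferred on 3+2 = 5 ballots; Blum wins 6–5.
Ferraro vs Pham: 2 to 9, Pham.
Ferraro vs Ahmed: Ferraro is ranked higher on 0 ballots, Ahmed on 11. Ahmed wins 11–0.
Ferraro vs Ivanov: 3 to 8, Ivanov.
Blum vs Pham: 2 for Blum, 9 for Pham — Pham by 9–2.
Blum vs Ahmed: Blum preferred on 6 ballots; Blum wins 6–5.
Blum vs Ivanov: 3+6 = 9 for Blum, 2 for Ivanov — Blum by 9–2.
Pham vs Ahmed: 3+6 = 9 for Pham, 2 for Ahmed — Pham by 9–2.
Pham vs Ivanov: 3+6 = 9 for Pham, 2 for Ivanov — Pham by 9–2.
Ahmed vs Ivanov: 3+6+2 = 11 for Ahmed, 0 for Ivanov — Ahmed by 11–0.
Only Pham has no losses; Pham is the Condorcet winner.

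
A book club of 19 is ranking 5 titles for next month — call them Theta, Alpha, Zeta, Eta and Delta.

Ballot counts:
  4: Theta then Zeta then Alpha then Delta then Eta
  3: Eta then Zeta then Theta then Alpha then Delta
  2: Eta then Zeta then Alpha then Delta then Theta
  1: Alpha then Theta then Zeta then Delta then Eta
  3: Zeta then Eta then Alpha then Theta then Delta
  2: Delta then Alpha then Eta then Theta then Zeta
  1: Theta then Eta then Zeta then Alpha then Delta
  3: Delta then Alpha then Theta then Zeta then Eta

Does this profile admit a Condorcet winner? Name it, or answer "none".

none

Head-to-head results (19 members):
Theta vs Alpha: 8 to 11, Alpha.
Theta vs Zeta: 4+1+2+1+3 = 11 for Theta, 8 for Zeta — Theta by 11–8.
Theta vs Eta: Eta, 10–9.
Theta vs Delta: Theta wins 12–7.
Alpha vs Zeta: 1+2+3 = 6 for Alpha, 13 for Zeta — Zeta by 13–6.
Alpha vs Eta: 10 to 9, Alpha.
Alpha–Delta: Alpha 14–5.
Zeta–Eta: Zeta 11–8.
Zeta vs Delta: Zeta wins 14–5.
Eta vs Delta: Delta wins 10–9.
No book is unbeaten: Theta loses to Alpha; Alpha loses to Zeta; Zeta loses to Theta; Eta loses to Alpha; Delta loses to Theta. In particular Theta > Zeta > Alpha > Theta is a majority cycle — no Condorcet winner exists.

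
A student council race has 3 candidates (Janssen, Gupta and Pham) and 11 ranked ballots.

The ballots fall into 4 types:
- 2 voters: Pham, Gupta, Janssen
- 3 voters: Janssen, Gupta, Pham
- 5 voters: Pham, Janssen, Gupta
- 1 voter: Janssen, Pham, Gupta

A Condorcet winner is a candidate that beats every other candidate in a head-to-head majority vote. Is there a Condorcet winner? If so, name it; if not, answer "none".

Check each pair by majority over 11 ballots:
Janssen vs Gupta: Janssen preferred on 3+5+1 = 9 ballots; Janssen wins 9–2.
Janssen vs Pham: Janssen is ranked higher on 3+1 = 4 ballots, Pham on 7. Pham wins 7–4.
Gupta vs Pham: Gupta preferred on 3 ballots; Pham wins 8–3.
Pham beats each of Janssen, Gupta — Pham is the Condorcet winner.

Pham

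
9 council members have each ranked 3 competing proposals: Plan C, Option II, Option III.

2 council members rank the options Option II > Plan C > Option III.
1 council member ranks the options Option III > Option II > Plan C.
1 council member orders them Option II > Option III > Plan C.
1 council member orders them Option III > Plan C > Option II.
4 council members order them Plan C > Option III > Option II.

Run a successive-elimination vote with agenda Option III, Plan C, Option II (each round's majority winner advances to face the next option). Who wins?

Round 1: Option III vs Plan C — 3–6, Plan C advances.
Round 2: Plan C vs Option II — 5–4, Plan C advances.
Plan C survives the agenda.

Plan C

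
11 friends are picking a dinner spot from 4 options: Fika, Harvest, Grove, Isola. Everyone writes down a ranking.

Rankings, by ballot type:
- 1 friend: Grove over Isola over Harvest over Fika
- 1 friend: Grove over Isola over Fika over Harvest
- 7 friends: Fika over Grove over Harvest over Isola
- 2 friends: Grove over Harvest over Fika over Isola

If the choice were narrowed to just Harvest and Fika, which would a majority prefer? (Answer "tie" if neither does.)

Ballots ranking Harvest above Fika: 1 + 2 = 3.
Ballots ranking Fika above Harvest: 11 − 3 = 8.
Fika wins the head-to-head 8–3.

Fika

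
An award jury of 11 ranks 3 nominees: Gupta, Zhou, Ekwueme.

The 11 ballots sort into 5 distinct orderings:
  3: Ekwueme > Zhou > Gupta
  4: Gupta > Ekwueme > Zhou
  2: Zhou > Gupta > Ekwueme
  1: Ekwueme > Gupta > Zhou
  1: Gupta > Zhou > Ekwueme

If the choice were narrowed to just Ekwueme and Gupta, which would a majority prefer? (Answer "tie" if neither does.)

Gupta

Ballots ranking Ekwueme above Gupta: 3 + 1 = 4.
Ballots ranking Gupta above Ekwueme: 11 − 4 = 7.
Gupta wins the head-to-head 7–4.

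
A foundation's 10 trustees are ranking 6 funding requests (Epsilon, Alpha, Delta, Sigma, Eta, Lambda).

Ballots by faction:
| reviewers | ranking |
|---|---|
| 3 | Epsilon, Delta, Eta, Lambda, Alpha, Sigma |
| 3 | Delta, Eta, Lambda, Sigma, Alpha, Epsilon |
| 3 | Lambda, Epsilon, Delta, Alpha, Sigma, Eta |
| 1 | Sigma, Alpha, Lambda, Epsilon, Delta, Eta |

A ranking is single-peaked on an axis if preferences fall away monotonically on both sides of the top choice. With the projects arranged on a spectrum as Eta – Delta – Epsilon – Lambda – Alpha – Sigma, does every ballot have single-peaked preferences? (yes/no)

Axis positions: Eta=1, Delta=2, Epsilon=3, Lambda=4, Alpha=5, Sigma=6.
Faction 1 (peak Epsilon at position 3): ranking walks positions 3-2-1-4-5-6, expanding outward from the peak — single-peaked.
Faction 2: ranking walks positions 2-1-4-6-5-3; Lambda is ranked above Epsilon even though Epsilon lies between Lambda and the peak Delta on the axis — preferences dip and rise again. Not single-peaked.
Faction 3 (peak Lambda at position 4): ranking walks positions 4-3-2-5-6-1, expanding outward from the peak — single-peaked.
Faction 4 (peak Sigma at position 6): ranking walks positions 6-5-4-3-2-1, expanding outward from the peak — single-peaked.
Faction 2 violates single-peakedness, so the profile is not single-peaked on this axis.

no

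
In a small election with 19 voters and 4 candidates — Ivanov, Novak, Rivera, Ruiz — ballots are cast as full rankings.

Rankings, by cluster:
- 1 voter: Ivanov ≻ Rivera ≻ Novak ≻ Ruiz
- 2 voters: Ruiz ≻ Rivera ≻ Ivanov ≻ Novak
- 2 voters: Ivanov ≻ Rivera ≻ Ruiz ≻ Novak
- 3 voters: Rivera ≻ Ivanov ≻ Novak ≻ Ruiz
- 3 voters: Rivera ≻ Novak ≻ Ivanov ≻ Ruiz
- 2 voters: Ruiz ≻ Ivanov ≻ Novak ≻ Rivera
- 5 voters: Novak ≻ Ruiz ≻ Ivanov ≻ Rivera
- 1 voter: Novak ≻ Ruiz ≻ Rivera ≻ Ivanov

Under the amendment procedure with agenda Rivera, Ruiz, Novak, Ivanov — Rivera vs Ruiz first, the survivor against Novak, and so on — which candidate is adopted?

Ivanov

Round 1: Rivera vs Ruiz — 9–10, Ruiz advances.
Round 2: Ruiz vs Novak — 6–13, Novak advances.
Round 3: Novak vs Ivanov — 9–10, Ivanov advances.
The agenda winner is Ivanov.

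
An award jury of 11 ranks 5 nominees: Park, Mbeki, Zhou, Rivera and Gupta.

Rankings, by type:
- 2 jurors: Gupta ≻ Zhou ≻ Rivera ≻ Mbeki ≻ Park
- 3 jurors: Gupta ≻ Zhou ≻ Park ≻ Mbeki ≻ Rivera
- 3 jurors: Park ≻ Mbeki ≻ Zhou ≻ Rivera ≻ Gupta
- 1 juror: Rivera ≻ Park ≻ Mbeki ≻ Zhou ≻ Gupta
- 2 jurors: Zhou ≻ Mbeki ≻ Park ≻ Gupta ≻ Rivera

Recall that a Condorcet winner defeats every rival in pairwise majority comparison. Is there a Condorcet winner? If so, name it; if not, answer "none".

Zhou

Check each pair by majority over 11 ballots:
Park vs Mbeki: Park, 7–4.
Park vs Zhou: Zhou, 7–4.
Park–Rivera: Park 8–3.
Park–Gupta: Park 6–5.
Mbeki vs Zhou: Zhou wins 7–4.
Mbeki vs Rivera: Mbeki, 8–3.
Mbeki vs Gupta: Mbeki, 6–5.
Zhou–Rivera: Zhou 10–1.
Zhou–Gupta: Zhou 6–5.
Rivera vs Gupta: Gupta wins 7–4.
Only Zhou has no losses; Zhou is the Condorcet winner.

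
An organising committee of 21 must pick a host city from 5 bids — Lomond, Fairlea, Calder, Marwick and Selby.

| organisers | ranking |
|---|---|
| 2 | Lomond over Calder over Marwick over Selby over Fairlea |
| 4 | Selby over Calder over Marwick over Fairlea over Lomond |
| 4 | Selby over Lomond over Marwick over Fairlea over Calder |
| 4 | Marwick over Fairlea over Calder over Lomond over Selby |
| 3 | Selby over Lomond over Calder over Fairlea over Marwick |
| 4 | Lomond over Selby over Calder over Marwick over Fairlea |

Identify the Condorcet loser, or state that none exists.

Fairlea

Head-to-head results (21 organisers):
Lomond vs Fairlea: Lomond is ranked higher on 2+4+3+4 = 13 ballots, Fairlea on 8. Lomond wins 13–8.
Lomond vs Calder: Lomond preferred on 2+4+3+4 = 13 ballots; Lomond wins 13–8.
Lomond vs Marwick: 2+4+3+4 = 13 for Lomond, 8 for Marwick — Lomond by 13–8.
Lomond vs Selby: Lomond preferred on 2+4+4 = 10 ballots; Selby wins 11–10.
Fairlea vs Calder: 4+4 = 8 for Fairlea, 13 for Calder — Calder by 13–8.
Fairlea vs Marwick: Marwick, 18–3.
Fairlea vs Selby: 4 for Fairlea, 17 for Selby — Selby by 17–4.
Calder vs Marwick: 13 to 8, Calder.
Calder vs Selby: Selby, 15–6.
Marwick vs Selby: Selby wins 15–6.
Fairlea is beaten in every head-to-head and is the Condorcet loser.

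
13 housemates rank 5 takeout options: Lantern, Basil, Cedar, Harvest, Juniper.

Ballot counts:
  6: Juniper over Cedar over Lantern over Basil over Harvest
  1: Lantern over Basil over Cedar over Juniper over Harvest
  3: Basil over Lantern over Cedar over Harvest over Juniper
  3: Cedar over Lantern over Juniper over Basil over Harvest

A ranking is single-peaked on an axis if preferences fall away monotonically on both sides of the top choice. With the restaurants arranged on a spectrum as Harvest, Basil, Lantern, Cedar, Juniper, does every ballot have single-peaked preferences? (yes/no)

Axis positions: Harvest=1, Basil=2, Lantern=3, Cedar=4, Juniper=5.
Ballot type 1 (peak Juniper at position 5): ranking walks positions 5-4-3-2-1, expanding outward from the peak — single-peaked.
Ballot type 2 (peak Lantern at position 3): ranking walks positions 3-2-4-5-1, expanding outward from the peak — single-peaked.
Ballot type 3 (peak Basil at position 2): ranking walks positions 2-3-4-1-5, expanding outward from the peak — single-peaked.
Ballot type 4 (peak Cedar at position 4): ranking walks positions 4-3-5-2-1, expanding outward from the peak — single-peaked.
Every ranking is single-peaked on this axis.

yes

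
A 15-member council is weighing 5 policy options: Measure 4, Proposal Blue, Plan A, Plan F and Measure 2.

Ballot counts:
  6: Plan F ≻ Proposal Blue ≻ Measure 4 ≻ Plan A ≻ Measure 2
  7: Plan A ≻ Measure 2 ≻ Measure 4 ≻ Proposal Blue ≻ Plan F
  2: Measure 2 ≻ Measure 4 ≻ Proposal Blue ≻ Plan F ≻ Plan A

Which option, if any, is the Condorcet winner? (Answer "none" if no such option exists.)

Head-to-head results (15 council members):
Measure 4 vs Proposal Blue: 7+2 = 9 for Measure 4, 6 for Proposal Blue — Measure 4 by 9–6.
Measure 4 vs Plan A: 6+2 = 8 for Measure 4, 7 for Plan A — Measure 4 by 8–7.
Measure 4 vs Plan F: 9 to 6, Measure 4.
Measure 4 vs Measure 2: Measure 4 preferred on 6 ballots; Measure 2 wins 9–6.
Proposal Blue vs Plan A: Proposal Blue is ranked higher on 6+2 = 8 ballots, Plan A on 7. Proposal Blue wins 8–7.
Proposal Blue vs Plan F: Proposal Blue preferred on 7+2 = 9 ballots; Proposal Blue wins 9–6.
Proposal Blue vs Measure 2: Proposal Blue is ranked higher on 6 ballots, Measure 2 on 9. Measure 2 wins 9–6.
Plan A vs Plan F: 7 to 8, Plan F.
Plan A vs Measure 2: Plan A preferred on 6+7 = 13 ballots; Plan A wins 13–2.
Plan F vs Measure 2: Plan F is ranked higher on 6 ballots, Measure 2 on 9. Measure 2 wins 9–6.
No option is unbeaten: Measure 4 loses to Measure 2; Proposal Blue loses to Measure 4; Plan A loses to Measure 4; Plan F loses to Measure 4; Measure 2 loses to Plan A. In particular Measure 4 → Plan A → Measure 2 → Measure 4 is a majority cycle — no Condorcet winner exists.

none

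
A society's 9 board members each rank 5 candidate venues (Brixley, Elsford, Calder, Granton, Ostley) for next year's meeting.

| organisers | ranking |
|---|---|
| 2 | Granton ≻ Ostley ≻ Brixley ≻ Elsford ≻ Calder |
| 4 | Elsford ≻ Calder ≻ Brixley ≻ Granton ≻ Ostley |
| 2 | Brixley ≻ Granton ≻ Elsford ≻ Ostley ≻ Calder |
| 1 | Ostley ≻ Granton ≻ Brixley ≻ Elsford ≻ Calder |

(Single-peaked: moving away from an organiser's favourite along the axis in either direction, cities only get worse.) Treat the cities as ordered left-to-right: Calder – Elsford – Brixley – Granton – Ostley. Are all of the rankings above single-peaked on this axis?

yes

Axis positions: Calder=1, Elsford=2, Brixley=3, Granton=4, Ostley=5.
Ballot type 1 (peak Granton at position 4): ranking walks positions 4-5-3-2-1, expanding outward from the peak — single-peaked.
Ballot type 2 (peak Elsford at position 2): ranking walks positions 2-1-3-4-5, expanding outward from the peak — single-peaked.
Ballot type 3 (peak Brixley at position 3): ranking walks positions 3-4-2-5-1, expanding outward from the peak — single-peaked.
Ballot type 4 (peak Ostley at position 5): ranking walks positions 5-4-3-2-1, expanding outward from the peak — single-peaked.
Every ranking is single-peaked on this axis.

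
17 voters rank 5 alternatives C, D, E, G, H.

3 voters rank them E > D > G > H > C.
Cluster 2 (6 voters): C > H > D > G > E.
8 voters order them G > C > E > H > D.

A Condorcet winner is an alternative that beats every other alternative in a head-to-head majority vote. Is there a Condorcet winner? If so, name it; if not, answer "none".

none

Check each pair by majority over 17 ballots:
C vs D: 6+8 = 14 for C, 3 for D — C by 14–3.
C vs E: C preferred on 6+8 = 14 ballots; C wins 14–3.
C vs G: C is ranked higher on 6 ballots, G on 11. G wins 11–6.
C vs H: 14 to 3, C.
D vs E: D is ranked higher on 6 ballots, E on 11. E wins 11–6.
D vs G: D is ranked higher on 3+6 = 9 ballots, G on 8. D wins 9–8.
D vs H: D preferred on 3 ballots; H wins 14–3.
E vs G: E preferred on 3 ballots; G wins 14–3.
E vs H: 3+8 = 11 for E, 6 for H — E by 11–6.
G vs H: 11 to 6, G.
No alternative is unbeaten: C loses to G; D loses to C; E loses to C; G loses to D; H loses to C. In particular C > D > G > C is a majority cycle — no Condorcet winner exists.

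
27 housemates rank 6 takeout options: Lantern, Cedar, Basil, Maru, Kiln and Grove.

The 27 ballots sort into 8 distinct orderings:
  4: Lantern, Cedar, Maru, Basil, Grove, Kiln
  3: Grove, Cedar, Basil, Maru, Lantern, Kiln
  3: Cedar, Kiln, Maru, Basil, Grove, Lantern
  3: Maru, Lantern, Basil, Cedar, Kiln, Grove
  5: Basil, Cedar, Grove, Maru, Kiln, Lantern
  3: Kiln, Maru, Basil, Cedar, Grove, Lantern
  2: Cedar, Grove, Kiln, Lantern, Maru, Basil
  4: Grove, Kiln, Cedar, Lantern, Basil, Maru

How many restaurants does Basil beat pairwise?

Basil against each rival (27 friends):
Basil vs Lantern: Basil wins 14–13.
Basil vs Cedar: 3+5+3 = 11 for Basil, 16 for Cedar — Cedar by 16–11.
Basil vs Maru: Basil is ranked higher on 3+5+4 = 12 ballots, Maru on 15. Maru wins 15–12.
Basil vs Kiln: 15 to 12, Basil.
Basil vs Grove: Basil preferred on 4+3+3+5+3 = 18 ballots; Basil wins 18–9.
Basil beats Lantern, Kiln, Grove; loses to Cedar, Maru — 3 pairwise wins.

3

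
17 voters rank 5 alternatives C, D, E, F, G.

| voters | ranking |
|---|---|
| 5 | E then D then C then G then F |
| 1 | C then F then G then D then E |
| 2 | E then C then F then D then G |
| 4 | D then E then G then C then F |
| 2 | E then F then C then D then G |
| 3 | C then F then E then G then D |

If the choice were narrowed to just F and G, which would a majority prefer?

Ballots ranking F above G: 1 + 2 + 2 + 3 = 8.
Ballots ranking G above F: 17 − 8 = 9.
G wins the head-to-head 9–8.

G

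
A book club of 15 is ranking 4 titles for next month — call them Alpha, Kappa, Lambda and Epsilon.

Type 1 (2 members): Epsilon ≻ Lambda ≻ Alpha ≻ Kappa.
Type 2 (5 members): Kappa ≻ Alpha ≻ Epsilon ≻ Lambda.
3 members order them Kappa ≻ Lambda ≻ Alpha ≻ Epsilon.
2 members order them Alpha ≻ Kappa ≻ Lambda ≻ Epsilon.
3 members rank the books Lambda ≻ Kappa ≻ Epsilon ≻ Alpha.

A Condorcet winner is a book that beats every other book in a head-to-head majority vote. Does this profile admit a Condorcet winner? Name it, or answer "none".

Pairwise majorities:
Alpha vs Kappa: Alpha is ranked higher on 2+2 = 4 ballots, Kappa on 11. Kappa wins 11–4.
Alpha vs Lambda: Alpha is ranked higher on 5+2 = 7 ballots, Lambda on 8. Lambda wins 8–7.
Alpha vs Epsilon: 5+3+2 = 10 for Alpha, 5 for Epsilon — Alpha by 10–5.
Kappa vs Lambda: Kappa preferred on 5+3+2 = 10 ballots; Kappa wins 10–5.
Kappa vs Epsilon: 5+3+2+3 = 13 for Kappa, 2 for Epsilon — Kappa by 13–2.
Lambda vs Epsilon: 8 to 7, Lambda.
Kappa wins every pairwise contest, so Kappa is the Condorcet winner.

Kappa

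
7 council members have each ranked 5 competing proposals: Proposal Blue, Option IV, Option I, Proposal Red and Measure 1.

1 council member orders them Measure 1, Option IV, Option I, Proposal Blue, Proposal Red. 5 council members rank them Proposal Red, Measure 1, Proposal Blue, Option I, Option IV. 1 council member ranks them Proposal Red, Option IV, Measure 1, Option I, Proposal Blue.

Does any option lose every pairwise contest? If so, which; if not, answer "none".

Option IV

Head-to-head results (7 council members):
Proposal Blue vs Option IV: Proposal Blue, 5–2.
Proposal Blue–Option I: Proposal Blue 5–2.
Proposal Blue vs Proposal Red: Proposal Red wins 6–1.
Proposal Blue vs Measure 1: Proposal Blue is ranked higher on 0 ballots, Measure 1 on 7. Measure 1 wins 7–0.
Option IV vs Option I: Option IV preferred on 1+1 = 2 ballots; Option I wins 5–2.
Option IV vs Proposal Red: 1 for Option IV, 6 for Proposal Red — Proposal Red by 6–1.
Option IV vs Measure 1: 1 for Option IV, 6 for Measure 1 — Measure 1 by 6–1.
Option I vs Proposal Red: 1 for Option I, 6 for Proposal Red — Proposal Red by 6–1.
Option I vs Measure 1: Measure 1, 7–0.
Proposal Red vs Measure 1: 5+1 = 6 for Proposal Red, 1 for Measure 1 — Proposal Red by 6–1.
Option IV is beaten in every head-to-head and is the Condorcet loser.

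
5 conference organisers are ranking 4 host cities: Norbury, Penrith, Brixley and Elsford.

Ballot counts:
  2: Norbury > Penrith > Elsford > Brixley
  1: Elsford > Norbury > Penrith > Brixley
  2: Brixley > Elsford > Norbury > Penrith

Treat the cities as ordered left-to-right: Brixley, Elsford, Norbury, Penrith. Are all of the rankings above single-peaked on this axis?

Axis positions: Brixley=1, Elsford=2, Norbury=3, Penrith=4.
Faction 1 (peak Norbury at position 3): ranking walks positions 3-4-2-1, expanding outward from the peak — single-peaked.
Faction 2 (peak Elsford at position 2): ranking walks positions 2-3-4-1, expanding outward from the peak — single-peaked.
Faction 3 (peak Brixley at position 1): ranking walks positions 1-2-3-4, expanding outward from the peak — single-peaked.
Every ranking is single-peaked on this axis.

yes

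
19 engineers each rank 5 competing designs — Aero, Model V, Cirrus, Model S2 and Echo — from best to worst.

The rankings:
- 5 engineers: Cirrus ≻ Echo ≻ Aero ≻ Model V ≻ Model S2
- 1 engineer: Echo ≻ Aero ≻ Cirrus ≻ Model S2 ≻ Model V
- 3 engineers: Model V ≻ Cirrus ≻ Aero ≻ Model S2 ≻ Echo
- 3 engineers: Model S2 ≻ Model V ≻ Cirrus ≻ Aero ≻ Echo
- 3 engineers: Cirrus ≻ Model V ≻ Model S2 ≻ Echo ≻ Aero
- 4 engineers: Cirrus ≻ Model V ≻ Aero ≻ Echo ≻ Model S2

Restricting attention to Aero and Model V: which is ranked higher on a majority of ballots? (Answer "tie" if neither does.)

Ballots ranking Aero above Model V: 5 + 1 = 6.
Ballots ranking Model V above Aero: 19 − 6 = 13.
Model V wins the head-to-head 13–6.

Model V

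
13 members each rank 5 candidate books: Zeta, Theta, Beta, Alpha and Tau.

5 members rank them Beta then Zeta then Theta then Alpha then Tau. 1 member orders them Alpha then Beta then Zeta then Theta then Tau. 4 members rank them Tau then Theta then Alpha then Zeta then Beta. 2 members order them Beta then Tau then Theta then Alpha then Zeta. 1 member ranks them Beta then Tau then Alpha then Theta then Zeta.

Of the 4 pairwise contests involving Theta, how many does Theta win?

2

Theta against each rival (13 members):
Theta vs Zeta: 4+2+1 = 7 for Theta, 6 for Zeta — Theta by 7–6.
Theta vs Beta: Beta wins 9–4.
Theta vs Alpha: Theta preferred on 5+4+2 = 11 ballots; Theta wins 11–2.
Theta vs Tau: 5+1 = 6 for Theta, 7 for Tau — Tau by 7–6.
Theta beats Zeta, Alpha; loses to Beta, Tau — 2 pairwise wins.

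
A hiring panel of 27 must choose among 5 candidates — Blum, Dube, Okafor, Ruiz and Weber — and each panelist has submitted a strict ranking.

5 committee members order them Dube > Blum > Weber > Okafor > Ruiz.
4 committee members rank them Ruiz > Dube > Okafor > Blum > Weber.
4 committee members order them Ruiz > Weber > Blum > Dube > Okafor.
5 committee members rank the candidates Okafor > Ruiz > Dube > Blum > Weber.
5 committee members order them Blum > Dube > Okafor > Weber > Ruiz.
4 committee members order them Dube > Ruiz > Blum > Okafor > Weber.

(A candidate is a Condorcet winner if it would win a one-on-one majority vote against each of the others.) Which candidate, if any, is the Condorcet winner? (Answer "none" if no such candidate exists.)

Head-to-head results (27 committee members):
Blum vs Dube: Dube, 18–9.
Blum vs Okafor: Blum, 18–9.
Blum vs Ruiz: Ruiz, 17–10.
Blum–Weber: Blum 23–4.
Dube vs Okafor: Dube, 22–5.
Dube–Ruiz: Dube 14–13.
Dube vs Weber: Dube, 23–4.
Okafor–Ruiz: Okafor 15–12.
Okafor vs Weber: Okafor wins 18–9.
Ruiz–Weber: Ruiz 17–10.
Dube defeats every rival head-to-head and is the Condorcet winner.

Dube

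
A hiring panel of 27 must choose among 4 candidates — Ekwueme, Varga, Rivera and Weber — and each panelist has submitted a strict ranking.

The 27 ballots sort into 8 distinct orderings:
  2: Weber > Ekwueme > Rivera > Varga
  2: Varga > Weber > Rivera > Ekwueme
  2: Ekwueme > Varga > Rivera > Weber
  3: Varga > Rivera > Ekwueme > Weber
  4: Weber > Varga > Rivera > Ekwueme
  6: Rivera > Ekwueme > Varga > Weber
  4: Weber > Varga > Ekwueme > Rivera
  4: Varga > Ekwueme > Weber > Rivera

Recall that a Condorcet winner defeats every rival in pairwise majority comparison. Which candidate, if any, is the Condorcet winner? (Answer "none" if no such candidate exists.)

Head-to-head results (27 committee members):
Ekwueme vs Varga: 2+2+6 = 10 for Ekwueme, 17 for Varga — Varga by 17–10.
Ekwueme vs Rivera: Rivera, 15–12.
Ekwueme vs Weber: Ekwueme is ranked higher on 2+3+6+4 = 15 ballots, Weber on 12. Ekwueme wins 15–12.
Varga vs Rivera: Varga, 19–8.
Varga vs Weber: 2+2+3+6+4 = 17 for Varga, 10 for Weber — Varga by 17–10.
Rivera vs Weber: Weber, 16–11.
Varga wins every pairwise contest, so Varga is the Condorcet winner.

Varga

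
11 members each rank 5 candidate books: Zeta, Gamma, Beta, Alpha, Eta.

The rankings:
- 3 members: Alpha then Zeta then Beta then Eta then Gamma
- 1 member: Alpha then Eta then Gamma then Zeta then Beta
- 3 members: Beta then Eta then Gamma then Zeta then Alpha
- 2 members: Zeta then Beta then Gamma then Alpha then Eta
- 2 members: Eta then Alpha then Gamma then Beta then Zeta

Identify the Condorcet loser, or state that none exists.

none

Head-to-head results (11 members):
Zeta vs Gamma: 3+2 = 5 for Zeta, 6 for Gamma — Gamma by 6–5.
Zeta vs Beta: Zeta preferred on 3+1+2 = 6 ballots; Zeta wins 6–5.
Zeta vs Alpha: 3+2 = 5 for Zeta, 6 for Alpha — Alpha by 6–5.
Zeta vs Eta: Zeta preferred on 3+2 = 5 ballots; Eta wins 6–5.
Gamma vs Beta: Gamma is ranked higher on 1+2 = 3 ballots, Beta on 8. Beta wins 8–3.
Gamma vs Alpha: Alpha wins 6–5.
Gamma vs Eta: Eta wins 9–2.
Beta vs Alpha: Alpha wins 6–5.
Beta vs Eta: 3+3+2 = 8 for Beta, 3 for Eta — Beta by 8–3.
Alpha vs Eta: Alpha wins 6–5.
Every book wins at least one matchup (Zeta beats Beta; Gamma beats Zeta; Beta beats Gamma; Alpha beats Zeta; Eta beats Zeta), so there is no Condorcet loser.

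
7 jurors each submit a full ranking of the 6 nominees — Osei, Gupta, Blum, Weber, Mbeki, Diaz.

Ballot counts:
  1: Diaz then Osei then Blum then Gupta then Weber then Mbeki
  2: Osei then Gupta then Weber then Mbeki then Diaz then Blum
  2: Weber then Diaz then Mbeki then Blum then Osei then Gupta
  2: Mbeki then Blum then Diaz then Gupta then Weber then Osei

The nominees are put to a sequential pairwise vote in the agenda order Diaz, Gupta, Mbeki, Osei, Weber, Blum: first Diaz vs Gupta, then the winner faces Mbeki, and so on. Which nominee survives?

Round 1: Diaz vs Gupta — 5–2, Diaz advances.
Round 2: Diaz vs Mbeki — 3–4, Mbeki advances.
Round 3: Mbeki vs Osei — 4–3, Mbeki advances.
Round 4: Mbeki vs Weber — 2–5, Weber advances.
Round 5: Weber vs Blum — 4–3, Weber advances.
The agenda winner is Weber.

Weber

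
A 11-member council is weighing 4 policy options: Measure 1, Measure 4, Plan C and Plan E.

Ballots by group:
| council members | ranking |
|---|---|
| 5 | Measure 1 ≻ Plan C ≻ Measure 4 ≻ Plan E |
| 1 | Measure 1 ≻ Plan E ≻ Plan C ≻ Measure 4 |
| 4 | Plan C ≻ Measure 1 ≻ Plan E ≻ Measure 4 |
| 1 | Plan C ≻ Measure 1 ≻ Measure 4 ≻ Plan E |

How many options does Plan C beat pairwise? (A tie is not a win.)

Plan C against each rival (11 council members):
Plan C vs Measure 1: 4+1 = 5 for Plan C, 6 for Measure 1 — Measure 1 by 6–5.
Plan C vs Measure 4: Plan C, 11–0.
Plan C vs Plan E: Plan C, 10–1.
Plan C beats Measure 4, Plan E; loses to Measure 1 — 2 pairwise wins.

2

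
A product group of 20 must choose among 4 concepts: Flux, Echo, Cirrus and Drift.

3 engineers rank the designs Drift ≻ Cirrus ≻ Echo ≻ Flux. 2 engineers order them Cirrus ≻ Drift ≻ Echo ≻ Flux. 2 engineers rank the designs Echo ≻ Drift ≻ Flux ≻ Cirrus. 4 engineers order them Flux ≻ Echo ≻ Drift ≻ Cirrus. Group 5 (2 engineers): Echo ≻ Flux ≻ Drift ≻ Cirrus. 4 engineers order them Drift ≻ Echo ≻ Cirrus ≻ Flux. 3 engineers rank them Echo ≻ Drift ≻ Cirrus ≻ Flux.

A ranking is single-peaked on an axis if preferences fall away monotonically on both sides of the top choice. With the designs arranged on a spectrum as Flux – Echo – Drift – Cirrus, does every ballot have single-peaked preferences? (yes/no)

Axis positions: Flux=1, Echo=2, Drift=3, Cirrus=4.
Group 1 (peak Drift at position 3): ranking walks positions 3-4-2-1, expanding outward from the peak — single-peaked.
Group 2 (peak Cirrus at position 4): ranking walks positions 4-3-2-1, expanding outward from the peak — single-peaked.
Group 3 (peak Echo at position 2): ranking walks positions 2-3-1-4, expanding outward from the peak — single-peaked.
Group 4 (peak Flux at position 1): ranking walks positions 1-2-3-4, expanding outward from the peak — single-peaked.
Group 5 (peak Echo at position 2): ranking walks positions 2-1-3-4, expanding outward from the peak — single-peaked.
Group 6 (peak Drift at position 3): ranking walks positions 3-2-4-1, expanding outward from the peak — single-peaked.
Group 7 (peak Echo at position 2): ranking walks positions 2-3-4-1, expanding outward from the peak — single-peaked.
Every ranking is single-peaked on this axis.

yes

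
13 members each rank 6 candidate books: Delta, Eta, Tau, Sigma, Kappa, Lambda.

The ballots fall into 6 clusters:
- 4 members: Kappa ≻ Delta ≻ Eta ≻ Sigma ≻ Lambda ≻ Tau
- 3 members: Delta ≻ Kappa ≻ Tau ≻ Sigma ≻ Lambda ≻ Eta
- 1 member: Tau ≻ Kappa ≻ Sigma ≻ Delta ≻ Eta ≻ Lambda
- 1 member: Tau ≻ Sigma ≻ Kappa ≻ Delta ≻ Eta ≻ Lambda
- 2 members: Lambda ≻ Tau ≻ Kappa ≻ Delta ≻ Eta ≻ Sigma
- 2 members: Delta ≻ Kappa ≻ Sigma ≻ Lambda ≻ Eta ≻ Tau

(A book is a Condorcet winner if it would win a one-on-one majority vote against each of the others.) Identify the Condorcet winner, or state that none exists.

Pairwise majorities:
Delta vs Eta: Delta preferred on 4+3+1+1+2+2 = 13 ballots; Delta wins 13–0.
Delta vs Tau: Delta preferred on 4+3+2 = 9 ballots; Delta wins 9–4.
Delta vs Sigma: 11 to 2, Delta.
Delta vs Kappa: Delta is ranked higher on 3+2 = 5 ballots, Kappa on 8. Kappa wins 8–5.
Delta vs Lambda: 4+3+1+1+2 = 11 for Delta, 2 for Lambda — Delta by 11–2.
Eta vs Tau: Eta is ranked higher on 4+2 = 6 ballots, Tau on 7. Tau wins 7–6.
Eta vs Sigma: 6 to 7, Sigma.
Eta vs Kappa: 0 for Eta, 13 for Kappa — Kappa by 13–0.
Eta vs Lambda: 4+1+1 = 6 for Eta, 7 for Lambda — Lambda by 7–6.
Tau vs Sigma: Tau preferred on 3+1+1+2 = 7 ballots; Tau wins 7–6.
Tau vs Kappa: 4 to 9, Kappa.
Tau vs Lambda: 5 to 8, Lambda.
Sigma vs Kappa: 1 to 12, Kappa.
Sigma vs Lambda: 4+3+1+1+2 = 11 for Sigma, 2 for Lambda — Sigma by 11–2.
Kappa vs Lambda: Kappa is ranked higher on 4+3+1+1+2 = 11 ballots, Lambda on 2. Kappa wins 11–2.
Only Kappa has no losses; Kappa is the Condorcet winner.

Kappa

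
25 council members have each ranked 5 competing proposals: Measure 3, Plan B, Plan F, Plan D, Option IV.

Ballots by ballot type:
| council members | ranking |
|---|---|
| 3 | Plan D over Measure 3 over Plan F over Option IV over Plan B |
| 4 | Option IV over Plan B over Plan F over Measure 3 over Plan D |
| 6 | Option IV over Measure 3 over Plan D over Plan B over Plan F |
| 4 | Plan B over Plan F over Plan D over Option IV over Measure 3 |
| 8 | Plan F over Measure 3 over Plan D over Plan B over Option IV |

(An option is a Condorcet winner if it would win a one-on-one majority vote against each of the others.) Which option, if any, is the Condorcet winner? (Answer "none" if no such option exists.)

Check each pair by majority over 25 ballots:
Measure 3 vs Plan B: Measure 3, 17–8.
Measure 3 vs Plan F: Plan F, 16–9.
Measure 3 vs Plan D: 18 to 7, Measure 3.
Measure 3–Option IV: Option IV 14–11.
Plan B–Plan F: Plan B 14–11.
Plan B–Plan D: Plan D 17–8.
Plan B vs Option IV: Option IV wins 13–12.
Plan F vs Plan D: 4+4+8 = 16 for Plan F, 9 for Plan D — Plan F by 16–9.
Plan F vs Option IV: Plan F is ranked higher on 3+4+8 = 15 ballots, Option IV on 10. Plan F wins 15–10.
Plan D vs Option IV: Plan D is ranked higher on 3+4+8 = 15 ballots, Option IV on 10. Plan D wins 15–10.
Each option drops at least one matchup (Measure 3 loses to Plan F; Plan B loses to Measure 3; Plan F loses to Plan B; Plan D loses to Measure 3; Option IV loses to Plan F); the cycle Measure 3 beats Plan B beats Plan F beats Measure 3 rules out a Condorcet winner.

none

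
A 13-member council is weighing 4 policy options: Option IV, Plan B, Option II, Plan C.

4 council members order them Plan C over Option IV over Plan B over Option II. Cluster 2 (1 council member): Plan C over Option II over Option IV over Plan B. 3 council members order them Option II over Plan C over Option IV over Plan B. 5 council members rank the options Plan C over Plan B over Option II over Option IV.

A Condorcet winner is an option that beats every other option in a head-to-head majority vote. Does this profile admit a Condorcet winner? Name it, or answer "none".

Plan C

Head-to-head results (13 council members):
Option IV vs Plan B: Option IV preferred on 4+1+3 = 8 ballots; Option IV wins 8–5.
Option IV vs Option II: 4 to 9, Option II.
Option IV vs Plan C: Option IV preferred on 0 ballots; Plan C wins 13–0.
Plan B vs Option II: Plan B preferred on 4+5 = 9 ballots; Plan B wins 9–4.
Plan B vs Plan C: Plan B is ranked higher on 0 ballots, Plan C on 13. Plan C wins 13–0.
Option II vs Plan C: 3 for Option II, 10 for Plan C — Plan C by 10–3.
Only Plan C has no losses; Plan C is the Condorcet winner.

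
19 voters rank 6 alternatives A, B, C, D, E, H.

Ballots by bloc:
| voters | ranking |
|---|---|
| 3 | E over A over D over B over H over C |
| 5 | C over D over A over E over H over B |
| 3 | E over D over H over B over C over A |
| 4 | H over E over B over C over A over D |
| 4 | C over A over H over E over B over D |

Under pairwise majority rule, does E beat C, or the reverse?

Ballots ranking E above C: 3 + 3 + 4 = 10.
Ballots ranking C above E: 19 − 10 = 9.
E wins the head-to-head 10–9.

E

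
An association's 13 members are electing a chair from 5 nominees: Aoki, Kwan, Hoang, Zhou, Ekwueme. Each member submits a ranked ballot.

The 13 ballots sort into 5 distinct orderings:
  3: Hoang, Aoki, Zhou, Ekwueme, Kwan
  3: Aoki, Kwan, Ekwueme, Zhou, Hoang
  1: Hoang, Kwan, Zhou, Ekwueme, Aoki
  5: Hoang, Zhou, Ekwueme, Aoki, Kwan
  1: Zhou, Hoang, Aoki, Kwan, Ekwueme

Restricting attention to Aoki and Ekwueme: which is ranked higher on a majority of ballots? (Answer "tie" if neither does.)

Ballots ranking Aoki above Ekwueme: 3 + 3 + 1 = 7.
Ballots ranking Ekwueme above Aoki: 13 − 7 = 6.
Aoki wins the head-to-head 7–6.

Aoki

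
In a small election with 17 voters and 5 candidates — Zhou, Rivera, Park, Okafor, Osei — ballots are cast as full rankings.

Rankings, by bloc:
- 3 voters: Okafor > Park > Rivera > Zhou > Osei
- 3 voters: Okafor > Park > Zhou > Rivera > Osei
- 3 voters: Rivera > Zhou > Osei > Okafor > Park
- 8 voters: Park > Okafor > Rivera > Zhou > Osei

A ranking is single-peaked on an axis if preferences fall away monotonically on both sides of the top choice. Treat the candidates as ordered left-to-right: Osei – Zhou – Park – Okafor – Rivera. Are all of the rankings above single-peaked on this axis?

no

Axis positions: Osei=1, Zhou=2, Park=3, Okafor=4, Rivera=5.
Bloc 1 (peak Okafor at position 4): ranking walks positions 4-3-5-2-1, expanding outward from the peak — single-peaked.
Bloc 2 (peak Okafor at position 4): ranking walks positions 4-3-2-5-1, expanding outward from the peak — single-peaked.
Bloc 3: ranking walks positions 5-2-1-4-3; Zhou is ranked above Okafor even though Okafor lies between Zhou and the peak Rivera on the axis — preferences dip and rise again. Not single-peaked.
Bloc 4 (peak Park at position 3): ranking walks positions 3-4-5-2-1, expanding outward from the peak — single-peaked.
Bloc 3 violates single-peakedness, so the profile is not single-peaked on this axis.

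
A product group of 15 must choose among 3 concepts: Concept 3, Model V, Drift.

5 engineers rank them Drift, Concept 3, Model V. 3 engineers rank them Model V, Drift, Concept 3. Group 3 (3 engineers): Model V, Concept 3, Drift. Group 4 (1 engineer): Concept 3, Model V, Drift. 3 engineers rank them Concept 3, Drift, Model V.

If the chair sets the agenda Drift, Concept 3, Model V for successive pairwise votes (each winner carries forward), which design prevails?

Round 1: Drift vs Concept 3 — 8–7, Drift advances.
Round 2: Drift vs Model V — 8–7, Drift advances.
Drift survives the agenda.

Drift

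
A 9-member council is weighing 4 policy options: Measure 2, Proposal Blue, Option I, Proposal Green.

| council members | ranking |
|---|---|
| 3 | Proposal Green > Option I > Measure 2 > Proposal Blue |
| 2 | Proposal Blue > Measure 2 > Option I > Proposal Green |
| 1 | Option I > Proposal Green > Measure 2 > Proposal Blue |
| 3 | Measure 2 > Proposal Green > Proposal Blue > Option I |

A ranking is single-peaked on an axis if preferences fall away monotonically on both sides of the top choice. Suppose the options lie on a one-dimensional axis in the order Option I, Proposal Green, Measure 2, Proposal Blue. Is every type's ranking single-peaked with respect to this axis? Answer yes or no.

Axis positions: Option I=1, Proposal Green=2, Measure 2=3, Proposal Blue=4.
Type 1 (peak Proposal Green at position 2): ranking walks positions 2-1-3-4, expanding outward from the peak — single-peaked.
Type 2: ranking walks positions 4-3-1-2; Option I is ranked above Proposal Green even though Proposal Green lies between Option I and the peak Proposal Blue on the axis — preferences dip and rise again. Not single-peaked.
Type 3 (peak Option I at position 1): ranking walks positions 1-2-3-4, expanding outward from the peak — single-peaked.
Type 4 (peak Measure 2 at position 3): ranking walks positions 3-2-4-1, expanding outward from the peak — single-peaked.
Type 2 violates single-peakedness, so the profile is not single-peaked on this axis.

no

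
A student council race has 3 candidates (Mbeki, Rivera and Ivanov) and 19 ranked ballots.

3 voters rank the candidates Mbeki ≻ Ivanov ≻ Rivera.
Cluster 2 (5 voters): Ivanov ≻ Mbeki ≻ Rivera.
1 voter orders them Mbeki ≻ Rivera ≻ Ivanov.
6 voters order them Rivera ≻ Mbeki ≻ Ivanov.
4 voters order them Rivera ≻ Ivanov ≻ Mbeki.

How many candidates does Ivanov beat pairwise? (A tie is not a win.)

Ivanov against each rival (19 voters):
Ivanov vs Mbeki: Ivanov preferred on 5+4 = 9 ballots; Mbeki wins 10–9.
Ivanov vs Rivera: 8 to 11, Rivera.
Ivanov beats no one; loses to Mbeki, Rivera — 0 pairwise wins.

0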